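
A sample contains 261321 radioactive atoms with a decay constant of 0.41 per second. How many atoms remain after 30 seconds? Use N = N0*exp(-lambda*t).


N = N0 * exp(-lambda * t)
N = 261321 * exp(-0.41 * 30)
N = 1.1895

1.1895


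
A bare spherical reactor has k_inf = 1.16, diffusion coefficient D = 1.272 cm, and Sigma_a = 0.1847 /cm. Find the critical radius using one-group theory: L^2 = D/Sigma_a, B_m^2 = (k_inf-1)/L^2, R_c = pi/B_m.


L^2 = D / Sigma_a = 1.272 / 0.1847 = 6.886844 cm^2
B_m^2 = (k_inf - 1) / L^2 = (1.16 - 1) / 6.886844 = 0.02323270 /cm^2
For a bare sphere: B_g = pi/R, so R_c = pi / sqrt(B_m^2)
R_c = pi / sqrt(0.02323270) = 20.611 cm

20.611


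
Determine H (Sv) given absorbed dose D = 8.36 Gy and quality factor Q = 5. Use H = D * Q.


H = D * Q
H = 8.36 * 5
H = 41.800 Sv

41.800


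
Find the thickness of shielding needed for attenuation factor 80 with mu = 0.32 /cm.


x = ln(factor) / mu
x = ln(80) / 0.32
x = 13.694 cm

13.694


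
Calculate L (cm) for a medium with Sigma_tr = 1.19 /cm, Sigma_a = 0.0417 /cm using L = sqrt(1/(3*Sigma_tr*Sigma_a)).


D = 1 / (3 * Sigma_tr) = 1 / (3 * 1.19) = 0.2801120 cm
L = sqrt(D / Sigma_a)
L = sqrt(0.2801120 / 0.0417)
L = 2.5918 cm

2.5918


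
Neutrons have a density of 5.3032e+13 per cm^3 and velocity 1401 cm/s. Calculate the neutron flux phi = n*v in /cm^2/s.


phi = n * v
phi = 5.3032e+13 * 1401
phi = 7.4298e+16 /cm^2/s

7.4298e+16


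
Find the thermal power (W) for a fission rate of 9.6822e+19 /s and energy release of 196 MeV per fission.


P = fission_rate * E_MeV * 1.602e-13
P = 9.6822e+19 * 196 * 1.602e-13
P = 3.0401e+09 W

3.0401e+09


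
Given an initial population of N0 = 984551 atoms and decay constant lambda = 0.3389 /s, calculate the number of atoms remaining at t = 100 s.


N = N0 * exp(-lambda * t)
N = 984551 * exp(-0.3389 * 100)
N = 1.8836e-09

1.8836e-09


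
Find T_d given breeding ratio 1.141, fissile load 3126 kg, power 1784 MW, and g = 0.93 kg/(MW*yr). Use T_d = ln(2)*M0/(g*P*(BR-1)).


Breeding gain G = BR - 1 = 1.141 - 1 = 0.141
Fissile production rate = g * P * G = 0.93 * 1784 * 0.141 = 233.93592 kg/yr
T_d = ln(2) * M0 / (g * P * G)
T_d = ln(2) * 3126 / 233.93592 = 9.2623 yr

9.2623


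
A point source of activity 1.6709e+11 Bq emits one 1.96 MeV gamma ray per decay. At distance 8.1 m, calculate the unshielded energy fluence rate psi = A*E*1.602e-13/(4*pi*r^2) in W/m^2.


psi = A * E * 1.602e-13 / (4*pi*r^2)
psi = 1.6709e+11 * 1.96 * 1.602e-13 / (4*pi*8.1^2)
psi = 6.3634e-05 W/m^2

6.3634e-05


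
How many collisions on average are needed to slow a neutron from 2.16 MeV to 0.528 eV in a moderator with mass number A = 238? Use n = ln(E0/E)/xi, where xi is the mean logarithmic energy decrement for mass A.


xi = 1 + (A-1)^2/(2A)*ln((A-1)/(A+1)) = 0.008379872 (for A = 238)
n = ln(E0/E) / xi
n = ln(2.16e6 / 0.528) / 0.008379872
n = ln(4.090909e+06) / 0.008379872 = 1816.8

1816.8


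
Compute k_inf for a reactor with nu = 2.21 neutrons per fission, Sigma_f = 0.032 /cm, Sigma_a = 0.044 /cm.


k_inf = nu * Sigma_f / Sigma_a
k_inf = 2.21 * 0.032 / 0.044
k_inf = 1.6073

1.6073


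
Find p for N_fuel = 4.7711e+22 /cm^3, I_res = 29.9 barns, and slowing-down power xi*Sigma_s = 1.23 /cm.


p = exp(-N * I * 1e-24 / (xi*Sigma_s))
p = exp(-4.7711e+22 * 29.9 * 1e-24 / 1.23)
p = 0.31355

0.31355


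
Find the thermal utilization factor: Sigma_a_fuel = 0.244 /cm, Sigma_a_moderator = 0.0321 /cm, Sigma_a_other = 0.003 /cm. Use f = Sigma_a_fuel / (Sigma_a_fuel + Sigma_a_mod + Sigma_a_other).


f = Sigma_a_fuel / (Sigma_a_fuel + Sigma_a_mod + Sigma_a_other)
f = 0.244 / (0.244 + 0.0321 + 0.003)
f = 0.87424

0.87424


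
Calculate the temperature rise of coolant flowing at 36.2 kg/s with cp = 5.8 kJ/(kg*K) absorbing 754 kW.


dT = Q / (m_dot * cp)
dT = 754 / (36.2 * 5.8)
dT = 3.5912 C

3.5912


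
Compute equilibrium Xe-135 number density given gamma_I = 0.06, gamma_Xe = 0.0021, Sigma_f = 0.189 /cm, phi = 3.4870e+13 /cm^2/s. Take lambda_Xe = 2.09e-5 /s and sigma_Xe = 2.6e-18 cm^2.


Xe_eq = (gamma_I + gamma_Xe) * Sigma_f * phi / (lambda_Xe + sigma_Xe * phi)
Numerator = (0.06 + 0.0021) * 0.189 * 3.4870e+13 = 4.092657e+11
Denominator = 2.09e-5 + 2.6e-18 * 3.4870e+13 = 1.115620e-04
Xe_eq = 4.092657e+11 / 1.115620e-04 = 3.6685e+15 /cm^3

3.6685e+15


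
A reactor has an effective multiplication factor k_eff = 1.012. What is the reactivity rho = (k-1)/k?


rho = (k_eff - 1) / k_eff
rho = (1.012 - 1) / 1.012
rho = 0.011858

0.011858


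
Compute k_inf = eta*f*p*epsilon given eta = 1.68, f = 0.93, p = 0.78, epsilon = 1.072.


k_inf = eta * f * p * epsilon
k_inf = 1.68 * 0.93 * 0.78 * 1.072
k_inf = 1.3064

1.3064


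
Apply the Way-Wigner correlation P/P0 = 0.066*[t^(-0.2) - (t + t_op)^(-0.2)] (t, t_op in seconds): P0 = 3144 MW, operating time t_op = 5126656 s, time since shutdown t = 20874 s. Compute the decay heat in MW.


P/P0 = 0.066 * [t^(-0.2) - (t + t_op)^(-0.2)]
P/P0 = 0.066 * [20874^(-0.2) - (20874 + 5126656)^(-0.2)]
P/P0 = 0.066 * [0.1367977 - 0.04546532] = 0.006027937
P = 3144 * 0.006027937 = 18.952 MW

18.952


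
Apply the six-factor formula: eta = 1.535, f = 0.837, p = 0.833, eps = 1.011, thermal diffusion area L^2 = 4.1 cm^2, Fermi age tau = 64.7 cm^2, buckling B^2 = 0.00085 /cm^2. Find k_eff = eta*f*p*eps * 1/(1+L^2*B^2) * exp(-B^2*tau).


k_inf = eta*f*p*eps = 1.535*0.837*0.833*1.011 = 1.082007
P_TNL = 1/(1 + L^2*B^2) = 1/(1 + 4.1*0.00085) = 0.9965271
P_FNL = exp(-B^2*tau) = exp(-0.00085*64.7) = 0.9464899
k_eff = k_inf * P_TNL * P_FNL = 1.082007 * 0.9965271 * 0.9464899
k_eff = 1.0206

1.0206


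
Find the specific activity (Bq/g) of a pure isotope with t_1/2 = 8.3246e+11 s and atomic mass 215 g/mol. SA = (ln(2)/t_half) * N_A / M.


lambda = ln(2) / t_half = ln(2) / 8.3246e+11 = 8.326492e-13 /s
SA = lambda * N_A / M
SA = 8.326492e-13 * 6.022e23 / 215
SA = 2.3322e+09 Bq/g

2.3322e+09


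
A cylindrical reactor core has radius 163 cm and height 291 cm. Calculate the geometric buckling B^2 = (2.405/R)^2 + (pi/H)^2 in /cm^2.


B^2 = (2.405/R)^2 + (pi/H)^2
B^2 = (2.405/163)^2 + (pi/291)^2
B^2 = 3.3425e-04 /cm^2

3.3425e-04


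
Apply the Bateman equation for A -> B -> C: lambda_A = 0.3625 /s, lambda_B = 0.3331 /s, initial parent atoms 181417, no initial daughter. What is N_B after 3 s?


N_B(t) = lambda_A * N_A0 / (lambda_B - lambda_A) * [exp(-lambda_A*t) - exp(-lambda_B*t)]
exp(-0.3625*3) = 0.3370581; exp(-0.3331*3) = 0.3681370
N_B = 0.3625 * 181417 / (0.3331 - 0.3625) * (0.3370581 - 0.3681370)
N_B = 69519

69519


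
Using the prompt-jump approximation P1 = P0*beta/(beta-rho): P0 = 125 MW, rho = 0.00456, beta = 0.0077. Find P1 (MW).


P1/P0 = beta / (beta - rho)
P1/P0 = 0.0077 / (0.0077 - 0.00456) = 2.452229
P1 = 125 * 2.452229 = 306.53 MW

306.53


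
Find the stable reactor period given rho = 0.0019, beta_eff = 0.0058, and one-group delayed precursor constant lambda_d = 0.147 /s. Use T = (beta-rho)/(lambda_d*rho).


T = (beta - rho) / (lambda_d * rho)
T = (0.0058 - 0.0019) / (0.147 * 0.0019)
T = 13.963 s

13.963


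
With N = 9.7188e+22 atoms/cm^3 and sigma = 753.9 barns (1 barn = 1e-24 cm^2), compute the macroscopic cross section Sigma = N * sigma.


Sigma = N * sigma_barns * 1e-24
Sigma = 9.7188e+22 * 753.9 * 1e-24
Sigma = 73.270 /cm

73.270


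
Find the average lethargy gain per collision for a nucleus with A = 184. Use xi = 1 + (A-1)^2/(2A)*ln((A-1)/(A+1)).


xi = 1 + (A-1)^2/(2A) * ln((A-1)/(A+1))
xi = 1 + (184-1)^2/(2*184) * ln((184-1)/(184 +1))
xi = 0.010830

0.010830


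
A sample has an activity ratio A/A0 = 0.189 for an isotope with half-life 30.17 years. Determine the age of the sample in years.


lambda = ln(2) / t_half = ln(2) / 30.17 = 0.02297472 /yr
t = -ln(A/A0) / lambda
t = -ln(0.189) / 0.02297472
t = 72.515 yr

72.515


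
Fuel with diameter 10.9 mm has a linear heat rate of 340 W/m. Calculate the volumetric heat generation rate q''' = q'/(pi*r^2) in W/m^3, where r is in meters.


r = D / 2 / 1000 = 10.9 / 2 / 1000 = 0.00545 m
q''' = q' / (pi * r^2)
q''' = 340 / (pi * 0.00545^2)
q''' = 3.6436e+06 W/m^3

3.6436e+06


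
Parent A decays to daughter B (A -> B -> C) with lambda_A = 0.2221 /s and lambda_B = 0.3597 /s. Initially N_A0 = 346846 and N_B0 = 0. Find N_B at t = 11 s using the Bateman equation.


N_B(t) = lambda_A * N_A0 / (lambda_B - lambda_A) * [exp(-lambda_A*t) - exp(-lambda_B*t)]
exp(-0.2221*11) = 0.08689107; exp(-0.3597*11) = 0.01912613
N_B = 0.2221 * 346846 / (0.3597 - 0.2221) * (0.08689107 - 0.01912613)
N_B = 37938

37938


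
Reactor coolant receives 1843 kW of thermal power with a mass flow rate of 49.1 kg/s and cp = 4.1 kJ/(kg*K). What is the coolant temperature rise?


dT = Q / (m_dot * cp)
dT = 1843 / (49.1 * 4.1)
dT = 9.1550 C

9.1550


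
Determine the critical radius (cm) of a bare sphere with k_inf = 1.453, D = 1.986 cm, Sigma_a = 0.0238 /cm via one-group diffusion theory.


L^2 = D / Sigma_a = 1.986 / 0.0238 = 83.44538 cm^2
B_m^2 = (k_inf - 1) / L^2 = (1.453 - 1) / 83.44538 = 0.005428701 /cm^2
For a bare sphere: B_g = pi/R, so R_c = pi / sqrt(B_m^2)
R_c = pi / sqrt(0.005428701) = 42.638 cm

42.638


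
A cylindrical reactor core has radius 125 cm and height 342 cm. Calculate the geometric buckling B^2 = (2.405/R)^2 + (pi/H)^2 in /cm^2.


B^2 = (2.405/R)^2 + (pi/H)^2
B^2 = (2.405/125)^2 + (pi/342)^2
B^2 = 4.5456e-04 /cm^2

4.5456e-04


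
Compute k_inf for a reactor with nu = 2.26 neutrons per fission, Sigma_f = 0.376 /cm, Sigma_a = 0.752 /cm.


k_inf = nu * Sigma_f / Sigma_a
k_inf = 2.26 * 0.376 / 0.752
k_inf = 1.1300

1.1300


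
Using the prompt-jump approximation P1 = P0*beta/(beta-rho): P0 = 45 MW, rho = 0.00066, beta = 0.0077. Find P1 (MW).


P1/P0 = beta / (beta - rho)
P1/P0 = 0.0077 / (0.0077 - 0.00066) = 1.093750
P1 = 45 * 1.093750 = 49.219 MW

49.219


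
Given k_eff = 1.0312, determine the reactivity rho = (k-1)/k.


rho = (k_eff - 1) / k_eff
rho = (1.0312 - 1) / 1.0312
rho = 0.030256

0.030256


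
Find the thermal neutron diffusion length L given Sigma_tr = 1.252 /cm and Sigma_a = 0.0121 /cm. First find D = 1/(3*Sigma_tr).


D = 1 / (3 * Sigma_tr) = 1 / (3 * 1.252) = 0.2662407 cm
L = sqrt(D / Sigma_a)
L = sqrt(0.2662407 / 0.0121)
L = 4.6908 cm

4.6908


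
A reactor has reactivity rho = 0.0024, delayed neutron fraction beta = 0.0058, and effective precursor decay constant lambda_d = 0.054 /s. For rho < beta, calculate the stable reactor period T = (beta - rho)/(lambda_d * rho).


T = (beta - rho) / (lambda_d * rho)
T = (0.0058 - 0.0024) / (0.054 * 0.0024)
T = 26.235 s

26.235


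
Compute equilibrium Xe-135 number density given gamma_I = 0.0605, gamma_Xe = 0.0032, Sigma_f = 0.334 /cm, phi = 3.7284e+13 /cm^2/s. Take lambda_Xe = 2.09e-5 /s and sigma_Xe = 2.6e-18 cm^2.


Xe_eq = (gamma_I + gamma_Xe) * Sigma_f * phi / (lambda_Xe + sigma_Xe * phi)
Numerator = (0.0605 + 0.0032) * 0.334 * 3.7284e+13 = 7.932469e+11
Denominator = 2.09e-5 + 2.6e-18 * 3.7284e+13 = 1.178384e-04
Xe_eq = 7.932469e+11 / 1.178384e-04 = 6.7317e+15 /cm^3

6.7317e+15


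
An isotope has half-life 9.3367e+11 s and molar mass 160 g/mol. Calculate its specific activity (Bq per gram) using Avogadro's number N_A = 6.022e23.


lambda = ln(2) / t_half = ln(2) / 9.3367e+11 = 7.423899e-13 /s
SA = lambda * N_A / M
SA = 7.423899e-13 * 6.022e23 / 160
SA = 2.7942e+09 Bq/g

2.7942e+09


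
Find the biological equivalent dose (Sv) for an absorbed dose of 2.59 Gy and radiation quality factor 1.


H = D * Q
H = 2.59 * 1
H = 2.5900 Sv

2.5900


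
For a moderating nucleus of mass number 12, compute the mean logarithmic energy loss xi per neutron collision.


xi = 1 + (A-1)^2/(2A) * ln((A-1)/(A+1))
xi = 1 + (12-1)^2/(2*12) * ln((12-1)/(12 +1))
xi = 0.15777

0.15777


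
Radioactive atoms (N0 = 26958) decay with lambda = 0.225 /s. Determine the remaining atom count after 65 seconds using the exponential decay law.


N = N0 * exp(-lambda * t)
N = 26958 * exp(-0.225 * 65)
N = 0.011999

0.011999


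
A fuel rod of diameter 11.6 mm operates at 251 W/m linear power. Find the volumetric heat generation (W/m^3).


r = D / 2 / 1000 = 11.6 / 2 / 1000 = 0.0058 m
q''' = q' / (pi * r^2)
q''' = 251 / (pi * 0.0058^2)
q''' = 2.3750e+06 W/m^3

2.3750e+06


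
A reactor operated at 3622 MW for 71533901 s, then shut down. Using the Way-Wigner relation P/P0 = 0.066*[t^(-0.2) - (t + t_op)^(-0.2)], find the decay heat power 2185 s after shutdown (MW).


P/P0 = 0.066 * [t^(-0.2) - (t + t_op)^(-0.2)]
P/P0 = 0.066 * [2185^(-0.2) - (2185 + 71533901)^(-0.2)]
P/P0 = 0.066 * [0.2148373 - 0.02685932] = 0.01240655
P = 3622 * 0.01240655 = 44.937 MW

44.937


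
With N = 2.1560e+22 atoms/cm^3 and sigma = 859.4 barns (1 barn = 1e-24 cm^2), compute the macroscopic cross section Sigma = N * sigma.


Sigma = N * sigma_barns * 1e-24
Sigma = 2.1560e+22 * 859.4 * 1e-24
Sigma = 18.529 /cm

18.529


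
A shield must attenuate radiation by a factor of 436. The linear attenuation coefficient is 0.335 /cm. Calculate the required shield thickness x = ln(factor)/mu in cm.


x = ln(factor) / mu
x = ln(436) / 0.335
x = 18.142 cm

18.142


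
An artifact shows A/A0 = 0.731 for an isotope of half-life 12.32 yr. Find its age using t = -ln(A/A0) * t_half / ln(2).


lambda = ln(2) / t_half = ln(2) / 12.32 = 0.05626195 /yr
t = -ln(A/A0) / lambda
t = -ln(0.731) / 0.05626195
t = 5.5693 yr

5.5693


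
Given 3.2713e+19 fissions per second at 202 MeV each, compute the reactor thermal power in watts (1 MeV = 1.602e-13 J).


P = fission_rate * E_MeV * 1.602e-13
P = 3.2713e+19 * 202 * 1.602e-13
P = 1.0586e+09 W

1.0586e+09


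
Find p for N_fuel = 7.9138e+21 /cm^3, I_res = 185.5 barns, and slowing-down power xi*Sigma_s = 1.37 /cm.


p = exp(-N * I * 1e-24 / (xi*Sigma_s))
p = exp(-7.9138e+21 * 185.5 * 1e-24 / 1.37)
p = 0.34248

0.34248


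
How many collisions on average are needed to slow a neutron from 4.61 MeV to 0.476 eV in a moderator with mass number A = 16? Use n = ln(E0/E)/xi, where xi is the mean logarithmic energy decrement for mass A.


xi = 1 + (A-1)^2/(2A)*ln((A-1)/(A+1)) = 0.1199467 (for A = 16)
n = ln(E0/E) / xi
n = ln(4.61e6 / 0.476) / 0.1199467
n = ln(9.684874e+06) / 0.1199467 = 134.11

134.11


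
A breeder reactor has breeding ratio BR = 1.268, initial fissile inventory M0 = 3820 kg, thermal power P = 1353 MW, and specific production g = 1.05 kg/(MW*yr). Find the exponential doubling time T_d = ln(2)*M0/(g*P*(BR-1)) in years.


Breeding gain G = BR - 1 = 1.268 - 1 = 0.268
Fissile production rate = g * P * G = 1.05 * 1353 * 0.268 = 380.7342 kg/yr
T_d = ln(2) * M0 / (g * P * G)
T_d = ln(2) * 3820 / 380.7342 = 6.9545 yr

6.9545


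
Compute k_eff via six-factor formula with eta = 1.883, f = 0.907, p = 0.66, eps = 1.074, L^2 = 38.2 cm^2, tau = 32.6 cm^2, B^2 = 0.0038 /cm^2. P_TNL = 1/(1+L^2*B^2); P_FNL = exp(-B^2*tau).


k_inf = eta*f*p*eps = 1.883*0.907*0.66*1.074 = 1.210614
P_TNL = 1/(1 + L^2*B^2) = 1/(1 + 38.2*0.0038) = 0.8732404
P_FNL = exp(-B^2*tau) = exp(-0.0038*32.6) = 0.8834859
k_eff = k_inf * P_TNL * P_FNL = 1.210614 * 0.8732404 * 0.8834859
k_eff = 0.93398

0.93398


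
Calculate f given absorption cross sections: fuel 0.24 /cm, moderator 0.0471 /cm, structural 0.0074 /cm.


f = Sigma_a_fuel / (Sigma_a_fuel + Sigma_a_mod + Sigma_a_other)
f = 0.24 / (0.24 + 0.0471 + 0.0074)
f = 0.81494

0.81494


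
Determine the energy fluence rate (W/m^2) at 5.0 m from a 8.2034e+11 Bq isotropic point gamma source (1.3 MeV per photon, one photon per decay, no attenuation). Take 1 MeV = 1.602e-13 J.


psi = A * E * 1.602e-13 / (4*pi*r^2)
psi = 8.2034e+11 * 1.3 * 1.602e-13 / (4*pi*5.0^2)
psi = 5.4381e-04 W/m^2

5.4381e-04


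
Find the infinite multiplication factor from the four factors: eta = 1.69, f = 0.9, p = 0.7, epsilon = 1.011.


k_inf = eta * f * p * epsilon
k_inf = 1.69 * 0.9 * 0.7 * 1.011
k_inf = 1.0764

1.0764


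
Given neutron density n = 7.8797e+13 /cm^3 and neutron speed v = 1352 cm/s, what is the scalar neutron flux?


phi = n * v
phi = 7.8797e+13 * 1352
phi = 1.0653e+17 /cm^2/s

1.0653e+17


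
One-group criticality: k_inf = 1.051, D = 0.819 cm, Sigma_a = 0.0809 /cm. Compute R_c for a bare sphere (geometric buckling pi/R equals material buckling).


L^2 = D / Sigma_a = 0.819 / 0.0809 = 10.12361 cm^2
B_m^2 = (k_inf - 1) / L^2 = (1.051 - 1) / 10.12361 = 0.005037729 /cm^2
For a bare sphere: B_g = pi/R, so R_c = pi / sqrt(B_m^2)
R_c = pi / sqrt(0.005037729) = 44.262 cm

44.262


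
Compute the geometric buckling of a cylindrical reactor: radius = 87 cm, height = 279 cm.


B^2 = (2.405/R)^2 + (pi/H)^2
B^2 = (2.405/87)^2 + (pi/279)^2
B^2 = 8.9096e-04 /cm^2

8.9096e-04


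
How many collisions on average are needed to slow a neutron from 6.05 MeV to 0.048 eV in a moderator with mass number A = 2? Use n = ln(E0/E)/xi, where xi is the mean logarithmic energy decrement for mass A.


xi = 1 + (A-1)^2/(2A)*ln((A-1)/(A+1)) = 0.7253469 (for A = 2)
n = ln(E0/E) / xi
n = ln(6.05e6 / 0.048) / 0.7253469
n = ln(1.260417e+08) / 0.7253469 = 25.715

25.715


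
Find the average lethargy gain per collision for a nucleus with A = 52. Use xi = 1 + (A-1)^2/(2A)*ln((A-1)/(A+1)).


xi = 1 + (A-1)^2/(2A) * ln((A-1)/(A+1))
xi = 1 + (52-1)^2/(2*52) * ln((52-1)/(52 +1))
xi = 0.037973

0.037973


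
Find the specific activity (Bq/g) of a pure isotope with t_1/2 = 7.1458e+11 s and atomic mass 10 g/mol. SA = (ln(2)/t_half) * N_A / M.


lambda = ln(2) / t_half = ln(2) / 7.1458e+11 = 9.700064e-13 /s
SA = lambda * N_A / M
SA = 9.700064e-13 * 6.022e23 / 10
SA = 5.8414e+10 Bq/g

5.8414e+10


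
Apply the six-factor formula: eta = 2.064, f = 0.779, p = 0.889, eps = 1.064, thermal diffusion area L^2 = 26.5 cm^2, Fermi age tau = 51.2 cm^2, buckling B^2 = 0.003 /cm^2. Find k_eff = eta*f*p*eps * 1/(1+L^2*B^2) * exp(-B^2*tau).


k_inf = eta*f*p*eps = 2.064*0.779*0.889*1.064 = 1.520865
P_TNL = 1/(1 + L^2*B^2) = 1/(1 + 26.5*0.003) = 0.9263548
P_FNL = exp(-B^2*tau) = exp(-0.003*51.2) = 0.8576150
k_eff = k_inf * P_TNL * P_FNL = 1.520865 * 0.9263548 * 0.8576150
k_eff = 1.2083

1.2083


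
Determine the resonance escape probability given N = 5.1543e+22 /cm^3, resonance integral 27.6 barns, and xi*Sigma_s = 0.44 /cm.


p = exp(-N * I * 1e-24 / (xi*Sigma_s))
p = exp(-5.1543e+22 * 27.6 * 1e-24 / 0.44)
p = 0.039433

0.039433


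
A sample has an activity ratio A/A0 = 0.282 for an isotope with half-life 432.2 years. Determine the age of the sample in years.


lambda = ln(2) / t_half = ln(2) / 432.2 = 0.001603765 /yr
t = -ln(A/A0) / lambda
t = -ln(0.282) / 0.001603765
t = 789.30 yr

789.30


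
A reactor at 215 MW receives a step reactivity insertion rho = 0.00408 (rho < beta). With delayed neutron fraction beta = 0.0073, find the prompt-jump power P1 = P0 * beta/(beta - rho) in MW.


P1/P0 = beta / (beta - rho)
P1/P0 = 0.0073 / (0.0073 - 0.00408) = 2.267081
P1 = 215 * 2.267081 = 487.42 MW

487.42


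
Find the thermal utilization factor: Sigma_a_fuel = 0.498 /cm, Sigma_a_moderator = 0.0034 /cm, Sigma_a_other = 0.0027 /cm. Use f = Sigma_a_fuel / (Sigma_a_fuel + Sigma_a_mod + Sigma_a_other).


f = Sigma_a_fuel / (Sigma_a_fuel + Sigma_a_mod + Sigma_a_other)
f = 0.498 / (0.498 + 0.0034 + 0.0027)
f = 0.98790

0.98790


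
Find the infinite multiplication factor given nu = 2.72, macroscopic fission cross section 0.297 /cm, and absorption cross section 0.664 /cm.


k_inf = nu * Sigma_f / Sigma_a
k_inf = 2.72 * 0.297 / 0.664
k_inf = 1.2166

1.2166


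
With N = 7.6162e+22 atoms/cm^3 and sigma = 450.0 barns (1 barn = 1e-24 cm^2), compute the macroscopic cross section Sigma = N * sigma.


Sigma = N * sigma_barns * 1e-24
Sigma = 7.6162e+22 * 450.0 * 1e-24
Sigma = 34.273 /cm

34.273


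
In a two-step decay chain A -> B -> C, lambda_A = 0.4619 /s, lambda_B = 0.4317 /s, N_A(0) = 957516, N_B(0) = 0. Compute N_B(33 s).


N_B(t) = lambda_A * N_A0 / (lambda_B - lambda_A) * [exp(-lambda_A*t) - exp(-lambda_B*t)]
exp(-0.4619*33) = 2.399825e-07; exp(-0.4317*33) = 6.501258e-07
N_B = 0.4619 * 957516 / (0.4317 - 0.4619) * (2.399825e-07 - 6.501258e-07)
N_B = 6.0065

6.0065


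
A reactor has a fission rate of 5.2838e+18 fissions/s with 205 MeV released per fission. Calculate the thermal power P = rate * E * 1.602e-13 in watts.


P = fission_rate * E_MeV * 1.602e-13
P = 5.2838e+18 * 205 * 1.602e-13
P = 1.7353e+08 W

1.7353e+08


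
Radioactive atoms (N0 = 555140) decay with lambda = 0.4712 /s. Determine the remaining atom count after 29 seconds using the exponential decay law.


N = N0 * exp(-lambda * t)
N = 555140 * exp(-0.4712 * 29)
N = 0.64544

0.64544


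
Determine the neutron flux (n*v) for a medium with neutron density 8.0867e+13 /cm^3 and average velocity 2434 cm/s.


phi = n * v
phi = 8.0867e+13 * 2434
phi = 1.9683e+17 /cm^2/s

1.9683e+17


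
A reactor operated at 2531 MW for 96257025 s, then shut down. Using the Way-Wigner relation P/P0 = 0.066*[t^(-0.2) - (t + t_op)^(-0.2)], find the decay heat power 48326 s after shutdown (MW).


P/P0 = 0.066 * [t^(-0.2) - (t + t_op)^(-0.2)]
P/P0 = 0.066 * [48326^(-0.2) - (48326 + 96257025)^(-0.2)]
P/P0 = 0.066 * [0.1156548 - 0.02530870] = 0.005962843
P = 2531 * 0.005962843 = 15.092 MW

15.092


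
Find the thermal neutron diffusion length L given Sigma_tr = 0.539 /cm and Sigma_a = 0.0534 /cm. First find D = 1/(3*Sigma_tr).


D = 1 / (3 * Sigma_tr) = 1 / (3 * 0.539) = 0.6184292 cm
L = sqrt(D / Sigma_a)
L = sqrt(0.6184292 / 0.0534)
L = 3.4031 cm

3.4031


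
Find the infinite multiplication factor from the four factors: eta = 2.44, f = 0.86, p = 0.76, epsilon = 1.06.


k_inf = eta * f * p * epsilon
k_inf = 2.44 * 0.86 * 0.76 * 1.06
k_inf = 1.6905

1.6905


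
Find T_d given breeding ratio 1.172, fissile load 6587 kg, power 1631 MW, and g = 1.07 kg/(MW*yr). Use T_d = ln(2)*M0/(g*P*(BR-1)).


Breeding gain G = BR - 1 = 1.172 - 1 = 0.172
Fissile production rate = g * P * G = 1.07 * 1631 * 0.172 = 300.16924 kg/yr
T_d = ln(2) * M0 / (g * P * G)
T_d = ln(2) * 6587 / 300.16924 = 15.211 yr

15.211


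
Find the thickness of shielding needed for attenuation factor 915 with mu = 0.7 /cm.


x = ln(factor) / mu
x = ln(915) / 0.7
x = 9.7413 cm

9.7413


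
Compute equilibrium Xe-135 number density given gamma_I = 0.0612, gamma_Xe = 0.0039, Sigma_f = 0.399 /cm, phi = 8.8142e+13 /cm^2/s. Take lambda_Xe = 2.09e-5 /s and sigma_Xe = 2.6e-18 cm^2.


Xe_eq = (gamma_I + gamma_Xe) * Sigma_f * phi / (lambda_Xe + sigma_Xe * phi)
Numerator = (0.0612 + 0.0039) * 0.399 * 8.8142e+13 = 2.289480e+12
Denominator = 2.09e-5 + 2.6e-18 * 8.8142e+13 = 2.500692e-04
Xe_eq = 2.289480e+12 / 2.500692e-04 = 9.1554e+15 /cm^3

9.1554e+15


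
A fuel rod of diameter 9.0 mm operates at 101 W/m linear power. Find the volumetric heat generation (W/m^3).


r = D / 2 / 1000 = 9.0 / 2 / 1000 = 0.0045 m
q''' = q' / (pi * r^2)
q''' = 101 / (pi * 0.0045^2)
q''' = 1.5876e+06 W/m^3

1.5876e+06


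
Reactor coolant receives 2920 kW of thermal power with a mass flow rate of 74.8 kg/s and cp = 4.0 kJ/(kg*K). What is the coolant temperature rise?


dT = Q / (m_dot * cp)
dT = 2920 / (74.8 * 4.0)
dT = 9.7594 C

9.7594


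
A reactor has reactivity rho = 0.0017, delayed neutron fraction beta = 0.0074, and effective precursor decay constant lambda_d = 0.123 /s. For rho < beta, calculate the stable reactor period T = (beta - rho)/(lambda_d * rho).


T = (beta - rho) / (lambda_d * rho)
T = (0.0074 - 0.0017) / (0.123 * 0.0017)
T = 27.260 s

27.260


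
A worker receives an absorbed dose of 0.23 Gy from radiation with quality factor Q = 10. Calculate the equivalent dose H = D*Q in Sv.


H = D * Q
H = 0.23 * 10
H = 2.3000 Sv

2.3000


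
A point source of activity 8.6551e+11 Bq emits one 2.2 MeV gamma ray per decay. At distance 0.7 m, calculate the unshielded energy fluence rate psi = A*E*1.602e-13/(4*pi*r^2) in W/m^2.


psi = A * E * 1.602e-13 / (4*pi*r^2)
psi = 8.6551e+11 * 2.2 * 1.602e-13 / (4*pi*0.7^2)
psi = 0.049539 W/m^2

0.049539


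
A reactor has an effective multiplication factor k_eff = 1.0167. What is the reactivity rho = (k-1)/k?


rho = (k_eff - 1) / k_eff
rho = (1.0167 - 1) / 1.0167
rho = 0.016426

0.016426


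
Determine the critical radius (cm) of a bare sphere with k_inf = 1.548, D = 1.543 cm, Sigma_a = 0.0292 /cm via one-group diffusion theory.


L^2 = D / Sigma_a = 1.543 / 0.0292 = 52.84247 cm^2
B_m^2 = (k_inf - 1) / L^2 = (1.548 - 1) / 52.84247 = 0.01037045 /cm^2
For a bare sphere: B_g = pi/R, so R_c = pi / sqrt(B_m^2)
R_c = pi / sqrt(0.01037045) = 30.850 cm

30.850


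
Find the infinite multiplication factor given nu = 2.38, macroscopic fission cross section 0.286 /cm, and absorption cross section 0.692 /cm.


k_inf = nu * Sigma_f / Sigma_a
k_inf = 2.38 * 0.286 / 0.692
k_inf = 0.98364

0.98364


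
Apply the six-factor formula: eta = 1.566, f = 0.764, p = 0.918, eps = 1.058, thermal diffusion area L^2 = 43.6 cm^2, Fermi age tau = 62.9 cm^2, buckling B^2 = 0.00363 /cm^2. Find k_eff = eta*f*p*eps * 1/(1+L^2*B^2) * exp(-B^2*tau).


k_inf = eta*f*p*eps = 1.566*0.764*0.918*1.058 = 1.162020
P_TNL = 1/(1 + L^2*B^2) = 1/(1 + 43.6*0.00363) = 0.8633580
P_FNL = exp(-B^2*tau) = exp(-0.00363*62.9) = 0.7958640
k_eff = k_inf * P_TNL * P_FNL = 1.162020 * 0.8633580 * 0.7958640
k_eff = 0.79844

0.79844


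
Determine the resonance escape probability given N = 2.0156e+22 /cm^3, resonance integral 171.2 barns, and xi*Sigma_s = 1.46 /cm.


p = exp(-N * I * 1e-24 / (xi*Sigma_s))
p = exp(-2.0156e+22 * 171.2 * 1e-24 / 1.46)
p = 0.094091

0.094091


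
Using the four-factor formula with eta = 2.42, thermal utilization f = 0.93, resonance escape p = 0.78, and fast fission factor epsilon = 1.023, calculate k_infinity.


k_inf = eta * f * p * epsilon
k_inf = 2.42 * 0.93 * 0.78 * 1.023
k_inf = 1.7958

1.7958


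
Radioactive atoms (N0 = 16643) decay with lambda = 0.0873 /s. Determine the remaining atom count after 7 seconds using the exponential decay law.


N = N0 * exp(-lambda * t)
N = 16643 * exp(-0.0873 * 7)
N = 9033.0

9033.0


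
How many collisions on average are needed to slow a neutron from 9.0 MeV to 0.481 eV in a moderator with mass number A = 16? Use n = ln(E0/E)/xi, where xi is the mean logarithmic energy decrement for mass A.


xi = 1 + (A-1)^2/(2A)*ln((A-1)/(A+1)) = 0.1199467 (for A = 16)
n = ln(E0/E) / xi
n = ln(9.0e6 / 0.481) / 0.1199467
n = ln(1.871102e+07) / 0.1199467 = 139.60

139.60


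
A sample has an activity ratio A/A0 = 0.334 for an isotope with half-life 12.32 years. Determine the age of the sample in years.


lambda = ln(2) / t_half = ln(2) / 12.32 = 0.05626195 /yr
t = -ln(A/A0) / lambda
t = -ln(0.334) / 0.05626195
t = 19.491 yr

19.491


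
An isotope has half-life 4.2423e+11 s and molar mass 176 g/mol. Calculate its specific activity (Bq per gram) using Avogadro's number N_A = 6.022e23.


lambda = ln(2) / t_half = ln(2) / 4.2423e+11 = 1.633895e-12 /s
SA = lambda * N_A / M
SA = 1.633895e-12 * 6.022e23 / 176
SA = 5.5905e+09 Bq/g

5.5905e+09


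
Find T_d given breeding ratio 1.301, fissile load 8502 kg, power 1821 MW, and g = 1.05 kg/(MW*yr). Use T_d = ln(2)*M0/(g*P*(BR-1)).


Breeding gain G = BR - 1 = 1.301 - 1 = 0.301
Fissile production rate = g * P * G = 1.05 * 1821 * 0.301 = 575.52705 kg/yr
T_d = ln(2) * M0 / (g * P * G)
T_d = ln(2) * 8502 / 575.52705 = 10.240 yr

10.240


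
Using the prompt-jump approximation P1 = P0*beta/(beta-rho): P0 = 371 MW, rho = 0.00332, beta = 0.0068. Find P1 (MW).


P1/P0 = beta / (beta - rho)
P1/P0 = 0.0068 / (0.0068 - 0.00332) = 1.954023
P1 = 371 * 1.954023 = 724.94 MW

724.94


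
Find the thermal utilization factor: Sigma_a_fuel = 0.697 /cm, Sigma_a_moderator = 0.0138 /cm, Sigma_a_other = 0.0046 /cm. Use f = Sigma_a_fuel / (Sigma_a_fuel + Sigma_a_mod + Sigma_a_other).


f = Sigma_a_fuel / (Sigma_a_fuel + Sigma_a_mod + Sigma_a_other)
f = 0.697 / (0.697 + 0.0138 + 0.0046)
f = 0.97428

0.97428


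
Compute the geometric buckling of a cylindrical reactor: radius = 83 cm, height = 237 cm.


B^2 = (2.405/R)^2 + (pi/H)^2
B^2 = (2.405/83)^2 + (pi/237)^2
B^2 = 0.0010153 /cm^2

0.0010153


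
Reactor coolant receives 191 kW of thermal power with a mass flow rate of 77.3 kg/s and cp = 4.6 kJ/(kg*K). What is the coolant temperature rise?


dT = Q / (m_dot * cp)
dT = 191 / (77.3 * 4.6)
dT = 0.53715 C

0.53715


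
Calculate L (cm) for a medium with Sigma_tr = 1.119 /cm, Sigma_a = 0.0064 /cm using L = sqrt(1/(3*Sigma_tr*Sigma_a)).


D = 1 / (3 * Sigma_tr) = 1 / (3 * 1.119) = 0.2978850 cm
L = sqrt(D / Sigma_a)
L = sqrt(0.2978850 / 0.0064)
L = 6.8224 cm

6.8224


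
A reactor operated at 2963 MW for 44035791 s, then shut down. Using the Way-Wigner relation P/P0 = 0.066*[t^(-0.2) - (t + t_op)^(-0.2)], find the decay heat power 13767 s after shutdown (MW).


P/P0 = 0.066 * [t^(-0.2) - (t + t_op)^(-0.2)]
P/P0 = 0.066 * [13767^(-0.2) - (13767 + 44035791)^(-0.2)]
P/P0 = 0.066 * [0.1486730 - 0.02959455] = 0.007859178
P = 2963 * 0.007859178 = 23.287 MW

23.287


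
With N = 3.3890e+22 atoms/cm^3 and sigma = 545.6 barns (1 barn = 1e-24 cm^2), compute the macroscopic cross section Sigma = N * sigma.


Sigma = N * sigma_barns * 1e-24
Sigma = 3.3890e+22 * 545.6 * 1e-24
Sigma = 18.490 /cm

18.490


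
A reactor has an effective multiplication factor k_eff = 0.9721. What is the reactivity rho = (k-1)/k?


rho = (k_eff - 1) / k_eff
rho = (0.9721 - 1) / 0.9721
rho = -0.028701

-0.028701


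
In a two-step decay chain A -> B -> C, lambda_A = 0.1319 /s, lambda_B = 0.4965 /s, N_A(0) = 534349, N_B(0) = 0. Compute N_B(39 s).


N_B(t) = lambda_A * N_A0 / (lambda_B - lambda_A) * [exp(-lambda_A*t) - exp(-lambda_B*t)]
exp(-0.1319*39) = 0.005833722; exp(-0.4965*39) = 3.895281e-09
N_B = 0.1319 * 534349 / (0.4965 - 0.1319) * (0.005833722 - 3.895281e-09)
N_B = 1127.7

1127.7


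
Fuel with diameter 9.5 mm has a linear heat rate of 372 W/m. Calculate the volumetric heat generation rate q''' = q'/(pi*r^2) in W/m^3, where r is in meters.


r = D / 2 / 1000 = 9.5 / 2 / 1000 = 0.00475 m
q''' = q' / (pi * r^2)
q''' = 372 / (pi * 0.00475^2)
q''' = 5.2481e+06 W/m^3

5.2481e+06


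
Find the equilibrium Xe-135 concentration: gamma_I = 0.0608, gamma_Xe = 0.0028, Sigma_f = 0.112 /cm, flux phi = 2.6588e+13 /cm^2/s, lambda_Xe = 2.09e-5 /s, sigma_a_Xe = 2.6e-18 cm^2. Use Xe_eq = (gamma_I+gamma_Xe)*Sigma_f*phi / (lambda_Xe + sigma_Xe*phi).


Xe_eq = (gamma_I + gamma_Xe) * Sigma_f * phi / (lambda_Xe + sigma_Xe * phi)
Numerator = (0.0608 + 0.0028) * 0.112 * 2.6588e+13 = 1.893916e+11
Denominator = 2.09e-5 + 2.6e-18 * 2.6588e+13 = 9.002880e-05
Xe_eq = 1.893916e+11 / 9.002880e-05 = 2.1037e+15 /cm^3

2.1037e+15


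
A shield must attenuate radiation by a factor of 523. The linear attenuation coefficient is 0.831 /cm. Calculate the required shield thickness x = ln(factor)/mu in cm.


x = ln(factor) / mu
x = ln(523) / 0.831
x = 7.5326 cm

7.5326


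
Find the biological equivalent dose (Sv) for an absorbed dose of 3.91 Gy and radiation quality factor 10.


H = D * Q
H = 3.91 * 10
H = 39.100 Sv

39.100


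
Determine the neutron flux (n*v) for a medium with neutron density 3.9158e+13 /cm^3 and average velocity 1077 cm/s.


phi = n * v
phi = 3.9158e+13 * 1077
phi = 4.2173e+16 /cm^2/s

4.2173e+16


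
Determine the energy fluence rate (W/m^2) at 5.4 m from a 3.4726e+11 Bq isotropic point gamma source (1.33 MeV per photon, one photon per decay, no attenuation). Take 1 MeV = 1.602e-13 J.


psi = A * E * 1.602e-13 / (4*pi*r^2)
psi = 3.4726e+11 * 1.33 * 1.602e-13 / (4*pi*5.4^2)
psi = 2.0192e-04 W/m^2

2.0192e-04


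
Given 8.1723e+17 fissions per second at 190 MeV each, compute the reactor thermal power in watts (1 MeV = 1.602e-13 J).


P = fission_rate * E_MeV * 1.602e-13
P = 8.1723e+17 * 190 * 1.602e-13
P = 2.4875e+07 W

2.4875e+07


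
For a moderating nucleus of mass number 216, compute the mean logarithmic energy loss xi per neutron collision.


xi = 1 + (A-1)^2/(2A) * ln((A-1)/(A+1))
xi = 1 + (216-1)^2/(2*216) * ln((216-1)/(216 +1))
xi = 0.0092307

0.0092307


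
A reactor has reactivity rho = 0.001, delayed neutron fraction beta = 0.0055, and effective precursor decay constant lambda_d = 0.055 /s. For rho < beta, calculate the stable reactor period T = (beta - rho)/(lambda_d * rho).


T = (beta - rho) / (lambda_d * rho)
T = (0.0055 - 0.001) / (0.055 * 0.001)
T = 81.818 s

81.818


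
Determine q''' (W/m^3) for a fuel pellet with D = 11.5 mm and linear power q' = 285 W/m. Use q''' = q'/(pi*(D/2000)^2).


r = D / 2 / 1000 = 11.5 / 2 / 1000 = 0.00575 m
q''' = q' / (pi * r^2)
q''' = 285 / (pi * 0.00575^2)
q''' = 2.7438e+06 W/m^3

2.7438e+06


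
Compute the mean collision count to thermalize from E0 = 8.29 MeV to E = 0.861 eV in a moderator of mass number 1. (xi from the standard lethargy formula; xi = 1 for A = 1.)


xi = 1 + (A-1)^2/(2A)*ln((A-1)/(A+1)) = 1 (for A = 1)
n = ln(E0/E) / xi
n = ln(8.29e6 / 0.861) / 1
n = ln(9.628339e+06) / 1 = 16.080

16.080


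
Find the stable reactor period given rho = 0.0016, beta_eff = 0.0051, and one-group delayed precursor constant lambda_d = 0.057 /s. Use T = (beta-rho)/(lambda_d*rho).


T = (beta - rho) / (lambda_d * rho)
T = (0.0051 - 0.0016) / (0.057 * 0.0016)
T = 38.377 s

38.377


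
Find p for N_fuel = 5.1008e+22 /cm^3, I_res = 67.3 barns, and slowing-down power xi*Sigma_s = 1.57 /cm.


p = exp(-N * I * 1e-24 / (xi*Sigma_s))
p = exp(-5.1008e+22 * 67.3 * 1e-24 / 1.57)
p = 0.11231

0.11231


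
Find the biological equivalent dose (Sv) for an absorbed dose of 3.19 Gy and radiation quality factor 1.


H = D * Q
H = 3.19 * 1
H = 3.1900 Sv

3.1900


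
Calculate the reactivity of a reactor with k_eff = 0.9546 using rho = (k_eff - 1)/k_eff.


rho = (k_eff - 1) / k_eff
rho = (0.9546 - 1) / 0.9546
rho = -0.047559

-0.047559


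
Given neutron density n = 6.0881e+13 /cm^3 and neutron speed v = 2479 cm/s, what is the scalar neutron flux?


phi = n * v
phi = 6.0881e+13 * 2479
phi = 1.5092e+17 /cm^2/s

1.5092e+17


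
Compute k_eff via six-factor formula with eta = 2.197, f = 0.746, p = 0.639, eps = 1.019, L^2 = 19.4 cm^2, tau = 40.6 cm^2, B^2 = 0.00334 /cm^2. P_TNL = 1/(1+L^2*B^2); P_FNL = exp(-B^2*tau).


k_inf = eta*f*p*eps = 2.197*0.746*0.639*1.019 = 1.067195
P_TNL = 1/(1 + L^2*B^2) = 1/(1 + 19.4*0.00334) = 0.9391470
P_FNL = exp(-B^2*tau) = exp(-0.00334*40.6) = 0.8731883
k_eff = k_inf * P_TNL * P_FNL = 1.067195 * 0.9391470 * 0.8731883
k_eff = 0.87516

0.87516


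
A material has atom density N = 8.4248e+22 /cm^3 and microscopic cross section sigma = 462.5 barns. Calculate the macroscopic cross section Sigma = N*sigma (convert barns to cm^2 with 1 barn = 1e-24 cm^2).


Sigma = N * sigma_barns * 1e-24
Sigma = 8.4248e+22 * 462.5 * 1e-24
Sigma = 38.965 /cm

38.965


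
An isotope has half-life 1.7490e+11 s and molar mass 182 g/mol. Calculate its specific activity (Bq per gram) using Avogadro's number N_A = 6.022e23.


lambda = ln(2) / t_half = ln(2) / 1.7490e+11 = 3.963106e-12 /s
SA = lambda * N_A / M
SA = 3.963106e-12 * 6.022e23 / 182
SA = 1.3113e+10 Bq/g

1.3113e+10


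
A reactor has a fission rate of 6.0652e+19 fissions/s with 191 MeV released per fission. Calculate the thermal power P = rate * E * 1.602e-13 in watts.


P = fission_rate * E_MeV * 1.602e-13
P = 6.0652e+19 * 191 * 1.602e-13
P = 1.8558e+09 W

1.8558e+09


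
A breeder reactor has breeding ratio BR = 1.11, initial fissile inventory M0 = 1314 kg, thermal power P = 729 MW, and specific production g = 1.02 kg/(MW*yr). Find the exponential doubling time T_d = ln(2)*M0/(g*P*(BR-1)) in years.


Breeding gain G = BR - 1 = 1.11 - 1 = 0.11
Fissile production rate = g * P * G = 1.02 * 729 * 0.11 = 81.7938 kg/yr
T_d = ln(2) * M0 / (g * P * G)
T_d = ln(2) * 1314 / 81.7938 = 11.135 yr

11.135


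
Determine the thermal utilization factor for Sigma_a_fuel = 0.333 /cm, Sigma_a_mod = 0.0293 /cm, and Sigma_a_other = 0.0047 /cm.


f = Sigma_a_fuel / (Sigma_a_fuel + Sigma_a_mod + Sigma_a_other)
f = 0.333 / (0.333 + 0.0293 + 0.0047)
f = 0.90736

0.90736


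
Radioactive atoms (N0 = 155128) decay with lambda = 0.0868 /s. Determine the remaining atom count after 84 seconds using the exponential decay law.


N = N0 * exp(-lambda * t)
N = 155128 * exp(-0.0868 * 84)
N = 105.72

105.72


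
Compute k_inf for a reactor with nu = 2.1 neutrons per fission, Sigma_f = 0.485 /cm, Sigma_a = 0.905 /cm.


k_inf = nu * Sigma_f / Sigma_a
k_inf = 2.1 * 0.485 / 0.905
k_inf = 1.1254

1.1254


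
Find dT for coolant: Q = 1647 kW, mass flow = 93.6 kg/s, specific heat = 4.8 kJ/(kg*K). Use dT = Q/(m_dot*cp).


dT = Q / (m_dot * cp)
dT = 1647 / (93.6 * 4.8)
dT = 3.6659 C

3.6659


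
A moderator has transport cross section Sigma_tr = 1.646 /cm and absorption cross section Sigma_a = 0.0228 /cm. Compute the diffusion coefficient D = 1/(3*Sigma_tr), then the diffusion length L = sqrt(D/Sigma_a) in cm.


D = 1 / (3 * Sigma_tr) = 1 / (3 * 1.646) = 0.2025111 cm
L = sqrt(D / Sigma_a)
L = sqrt(0.2025111 / 0.0228)
L = 2.9803 cm

2.9803


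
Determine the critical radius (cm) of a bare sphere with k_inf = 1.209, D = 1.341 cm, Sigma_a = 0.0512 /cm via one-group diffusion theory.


L^2 = D / Sigma_a = 1.341 / 0.0512 = 26.19141 cm^2
B_m^2 = (k_inf - 1) / L^2 = (1.209 - 1) / 26.19141 = 0.007979715 /cm^2
For a bare sphere: B_g = pi/R, so R_c = pi / sqrt(B_m^2)
R_c = pi / sqrt(0.007979715) = 35.169 cm

35.169


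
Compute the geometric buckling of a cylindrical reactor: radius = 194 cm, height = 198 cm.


B^2 = (2.405/R)^2 + (pi/H)^2
B^2 = (2.405/194)^2 + (pi/198)^2
B^2 = 4.0543e-04 /cm^2

4.0543e-04


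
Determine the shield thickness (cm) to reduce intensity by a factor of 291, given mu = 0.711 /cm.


x = ln(factor) / mu
x = ln(291) / 0.711
x = 7.9794 cm

7.9794


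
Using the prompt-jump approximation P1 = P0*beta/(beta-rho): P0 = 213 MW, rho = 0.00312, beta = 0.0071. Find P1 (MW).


P1/P0 = beta / (beta - rho)
P1/P0 = 0.0071 / (0.0071 - 0.00312) = 1.783920
P1 = 213 * 1.783920 = 379.97 MW

379.97


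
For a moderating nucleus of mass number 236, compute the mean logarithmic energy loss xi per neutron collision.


xi = 1 + (A-1)^2/(2A) * ln((A-1)/(A+1))
xi = 1 + (236-1)^2/(2*236) * ln((236-1)/(236 +1))
xi = 0.0084507

0.0084507


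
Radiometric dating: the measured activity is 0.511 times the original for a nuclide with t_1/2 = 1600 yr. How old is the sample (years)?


lambda = ln(2) / t_half = ln(2) / 1600 = 4.332170e-04 /yr
t = -ln(A/A0) / lambda
t = -ln(0.511) / 4.332170e-04
t = 1549.8 yr

1549.8


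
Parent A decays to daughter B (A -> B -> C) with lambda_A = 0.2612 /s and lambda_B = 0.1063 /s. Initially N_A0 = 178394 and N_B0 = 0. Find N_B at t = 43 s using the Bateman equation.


N_B(t) = lambda_A * N_A0 / (lambda_B - lambda_A) * [exp(-lambda_A*t) - exp(-lambda_B*t)]
exp(-0.2612*43) = 1.324885e-05; exp(-0.1063*43) = 0.01034864
N_B = 0.2612 * 178394 / (0.1063 - 0.2612) * (1.324885e-05 - 0.01034864)
N_B = 3109.1

3109.1


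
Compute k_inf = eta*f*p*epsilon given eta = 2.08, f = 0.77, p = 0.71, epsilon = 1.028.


k_inf = eta * f * p * epsilon
k_inf = 2.08 * 0.77 * 0.71 * 1.028
k_inf = 1.1690

1.1690


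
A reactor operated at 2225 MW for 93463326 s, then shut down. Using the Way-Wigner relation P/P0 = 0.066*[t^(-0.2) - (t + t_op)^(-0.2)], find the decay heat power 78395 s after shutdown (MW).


P/P0 = 0.066 * [t^(-0.2) - (t + t_op)^(-0.2)]
P/P0 = 0.066 * [78395^(-0.2) - (78395 + 93463326)^(-0.2)]
P/P0 = 0.066 * [0.1049886 - 0.02545651] = 0.005249118
P = 2225 * 0.005249118 = 11.679 MW

11.679


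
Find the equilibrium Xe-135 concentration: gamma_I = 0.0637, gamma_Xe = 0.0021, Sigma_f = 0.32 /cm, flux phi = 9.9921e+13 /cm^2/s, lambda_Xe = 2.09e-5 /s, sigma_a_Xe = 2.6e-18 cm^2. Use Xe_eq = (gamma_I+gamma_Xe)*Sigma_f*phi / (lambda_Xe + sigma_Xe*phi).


Xe_eq = (gamma_I + gamma_Xe) * Sigma_f * phi / (lambda_Xe + sigma_Xe * phi)
Numerator = (0.0637 + 0.0021) * 0.32 * 9.9921e+13 = 2.103937e+12
Denominator = 2.09e-5 + 2.6e-18 * 9.9921e+13 = 2.806946e-04
Xe_eq = 2.103937e+12 / 2.806946e-04 = 7.4955e+15 /cm^3

7.4955e+15
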